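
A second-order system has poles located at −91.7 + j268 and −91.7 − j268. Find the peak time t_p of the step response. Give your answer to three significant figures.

t_p = π/ω_d with ω_d = 268 (the imaginary part), so t_p = 0.0117 s.

t_p ≈ 0.0117 s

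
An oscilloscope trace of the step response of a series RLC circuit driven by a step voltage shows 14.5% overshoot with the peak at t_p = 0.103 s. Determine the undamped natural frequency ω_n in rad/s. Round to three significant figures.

ω_n ≈ 35.8 rad/s

ζ from %OS: ζ = |ln 0.145|/√(π²+ln²0.145) = 0.524.
t_p = π/ω_d ⇒ ω_d = 30.5 rad/s; then ω_n = ω_d/√(1−ζ²) = 35.8 rad/s.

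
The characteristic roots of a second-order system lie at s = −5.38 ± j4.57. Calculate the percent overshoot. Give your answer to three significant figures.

|pole| = ω_n = √(5.38² + 4.57²) = 7.06 rad/s; ζ = cos θ = σ/ω_n = 0.762.
%OS = 100 e^{−πζ/√(1−ζ²)} with ζ = 0.762 gives 2.48%.

%OS ≈ 2.48%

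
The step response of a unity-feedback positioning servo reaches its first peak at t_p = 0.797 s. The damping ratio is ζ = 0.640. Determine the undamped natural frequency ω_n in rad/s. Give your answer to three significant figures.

ω_n ≈ 5.13 rad/s

Peak time t_p = π/ω_d, so ω_d = π/t_p = π/0.797 = 3.94 rad/s.
ω_n = ω_d/√(1−ζ²) = 3.94/√0.590 = 5.13 rad/s.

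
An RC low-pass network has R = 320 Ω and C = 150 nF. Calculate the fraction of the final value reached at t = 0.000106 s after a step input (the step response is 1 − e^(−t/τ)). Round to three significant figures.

τ = RC = 320 × 150 nF = 0.0000480 s.
y(t)/y_∞ = 1 − e^(−t/τ) = 1 − e^(−0.000106/0.0000480) = 1 − e^(−2.21) = 0.890.

y/y_∞ ≈ 0.890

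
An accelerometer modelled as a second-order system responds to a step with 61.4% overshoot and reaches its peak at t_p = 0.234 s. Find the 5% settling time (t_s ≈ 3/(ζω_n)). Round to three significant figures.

ζ from %OS: ζ = |ln 0.614|/√(π²+ln²0.614) = 0.153.
t_p = π/ω_d ⇒ ω_d = 13.4 rad/s; then ω_n = ω_d/√(1−ζ²) = 13.6 rad/s.
t_s ≈ 3/(ζω_n) = 3/(0.153·13.6) = 1.44 s.

t_s ≈ 1.44 s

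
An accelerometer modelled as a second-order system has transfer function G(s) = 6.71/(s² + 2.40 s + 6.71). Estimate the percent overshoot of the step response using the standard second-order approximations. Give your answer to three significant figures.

%OS ≈ 19.4%

Comparing the denominator to s² + 2ζω_n s + ω_n²: ω_n = √6.71 = 2.59 rad/s, and 2ζω_n = 2.40 so ζ = 2.40/(2·2.59) = 0.463.
Overshoot: exp(−π·0.463/√(1−0.463²)) = 0.194, i.e. 19.4%.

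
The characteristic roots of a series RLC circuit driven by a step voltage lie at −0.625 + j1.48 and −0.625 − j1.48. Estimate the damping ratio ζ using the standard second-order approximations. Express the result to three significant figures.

|pole| = ω_n = √(0.625² + 1.48²) = 1.61 rad/s; ζ = cos θ = σ/ω_n = 0.389.

ζ ≈ 0.389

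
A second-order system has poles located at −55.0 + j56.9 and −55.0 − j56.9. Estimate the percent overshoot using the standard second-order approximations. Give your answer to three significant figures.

%OS ≈ 4.80%

With σ = 55.0, ω_d = 56.9: ω_n = √(σ²+ω_d²) = 79.1 rad/s, ζ = σ/ω_n = 0.695.
Overshoot: exp(−π·0.695/√(1−0.695²)) = 0.0480, i.e. 4.80%.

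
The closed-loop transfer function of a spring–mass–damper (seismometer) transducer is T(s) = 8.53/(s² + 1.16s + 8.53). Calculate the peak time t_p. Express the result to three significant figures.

t_p ≈ 1.10 s

Comparing the denominator to s² + 2ζω_n s + ω_n²: ω_n = √8.53 = 2.92 rad/s, and 2ζω_n = 1.16 so ζ = 1.16/(2·2.92) = 0.199.
The damped frequency ω_d = ω_n√(1−ζ²) = 2.86 rad/s. Then t_p = π/ω_d = 1.10 s.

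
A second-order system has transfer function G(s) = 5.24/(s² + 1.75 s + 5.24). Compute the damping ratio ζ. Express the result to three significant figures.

ζ ≈ 0.382

ω_n = √5.24 = 2.29 rad/s; ζ = 1.75/(2·2.29) = 0.382.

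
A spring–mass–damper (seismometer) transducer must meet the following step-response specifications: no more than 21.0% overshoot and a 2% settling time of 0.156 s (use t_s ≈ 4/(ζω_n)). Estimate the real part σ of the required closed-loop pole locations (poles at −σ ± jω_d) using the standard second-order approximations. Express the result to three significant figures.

The settling-time spec alone fixes σ = ζω_n = 4/t_s = 4/0.156 = 25.6.
(Overshoot then fixes ζ = 0.445 and hence ω_d = σ·√(1−ζ²)/ζ = 51.6 rad/s.)

σ ≈ 25.6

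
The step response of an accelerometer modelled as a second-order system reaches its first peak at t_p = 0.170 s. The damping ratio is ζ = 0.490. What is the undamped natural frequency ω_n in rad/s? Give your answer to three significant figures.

ω_n ≈ 21.2 rad/s

Peak time t_p = π/ω_d, so ω_d = π/t_p = π/0.170 = 18.5 rad/s.
ω_n = ω_d/√(1−ζ²) = 18.5/√0.760 = 21.2 rad/s.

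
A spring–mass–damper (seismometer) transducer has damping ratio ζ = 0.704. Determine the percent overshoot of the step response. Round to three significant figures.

%OS ≈ 4.44%

For an underdamped second-order system, %OS = 100·exp(−πζ/√(1−ζ²)).
πζ/√(1−ζ²) = π·0.704/√(1−0.496) = 3.114, so %OS = 100·e^(−3.114) = 4.44%.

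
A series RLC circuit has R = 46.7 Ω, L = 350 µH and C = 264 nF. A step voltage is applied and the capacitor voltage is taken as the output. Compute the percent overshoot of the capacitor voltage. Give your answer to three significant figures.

For a series RLC circuit (capacitor voltage as output), ω_n = 1/√(LC) = 1/√(350 µH · 264 nF) = 104000 rad/s.
ζ = (R/2)·√(C/L) = (46.7/2)·√(264 nF/350 µH) = 0.641.
Overshoot: exp(−π·0.641/√(1−0.641²)) = 0.0724, i.e. 7.24%.

%OS ≈ 7.24%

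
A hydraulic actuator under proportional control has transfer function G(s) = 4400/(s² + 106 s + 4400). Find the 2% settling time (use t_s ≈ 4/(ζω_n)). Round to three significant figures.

t_s ≈ 0.0755 s

Matching coefficients with s² + 2ζω_n s + ω_n² gives ω_n² = 4400 ⇒ ω_n = 66.3 rad/s, and ζ = 106/(2ω_n) = 0.799.
t_s ≈ 4/(ζω_n) = 4/(0.799·66.3) = 0.0755 s.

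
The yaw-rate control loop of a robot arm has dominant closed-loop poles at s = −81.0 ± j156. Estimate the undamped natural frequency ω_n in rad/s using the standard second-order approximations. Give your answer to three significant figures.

With σ = 81.0, ω_d = 156: ω_n = √(σ²+ω_d²) = 176 rad/s, ζ = σ/ω_n = 0.461.

ω_n ≈ 176 rad/s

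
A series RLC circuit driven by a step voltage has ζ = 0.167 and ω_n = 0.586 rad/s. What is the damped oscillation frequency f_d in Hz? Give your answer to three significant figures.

ω_d = ω_n√(1−ζ²) = 0.586·√0.972 = 0.578 rad/s.
f_d = ω_d/(2π) = 0.0920 Hz.

f_d ≈ 0.0920 Hz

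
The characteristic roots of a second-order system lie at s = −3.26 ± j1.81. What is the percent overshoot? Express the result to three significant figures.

%OS ≈ 0.349%

With σ = 3.26, ω_d = 1.81: ω_n = √(σ²+ω_d²) = 3.73 rad/s, ζ = σ/ω_n = 0.874.
%OS = 100·exp(−πζ/√(1−ζ²)) = 0.349%.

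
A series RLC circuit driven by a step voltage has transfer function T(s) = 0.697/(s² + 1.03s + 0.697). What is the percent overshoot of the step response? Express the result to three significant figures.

%OS ≈ 8.52%

ω_n = √0.697 = 0.835 rad/s; ζ = 1.03/(2·0.835) = 0.617.
Overshoot: exp(−π·0.617/√(1−0.617²)) = 0.0852, i.e. 8.52%.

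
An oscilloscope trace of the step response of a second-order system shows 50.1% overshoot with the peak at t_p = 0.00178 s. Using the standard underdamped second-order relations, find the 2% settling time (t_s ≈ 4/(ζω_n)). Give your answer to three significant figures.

t_s ≈ 0.0103 s

The overshoot fixes ζ = −ln(OS)/√(π²+ln²(OS)) = 0.215.
t_p = π/ω_d ⇒ ω_d = 1760 rad/s; then ω_n = ω_d/√(1−ζ²) = 1810 rad/s.
t_s ≈ 4/(ζω_n) = 4/(0.215·1810) = 0.0103 s.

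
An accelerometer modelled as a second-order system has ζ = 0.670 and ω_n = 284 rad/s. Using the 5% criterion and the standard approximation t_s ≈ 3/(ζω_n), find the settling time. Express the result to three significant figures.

t_s ≈ 3/(ζω_n) = 3/(0.670 × 284) = 0.0158 s.

t_s ≈ 0.0158 s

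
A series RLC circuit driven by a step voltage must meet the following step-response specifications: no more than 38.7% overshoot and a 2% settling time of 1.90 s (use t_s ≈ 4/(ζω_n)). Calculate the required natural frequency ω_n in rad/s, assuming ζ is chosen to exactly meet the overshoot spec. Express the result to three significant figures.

From %OS = 100·exp(−πζ/√(1−ζ²)), invert to get ζ = −ln(OS)/√(π² + ln²(OS)) with OS = 0.387.
−ln 0.387 = 0.9493, so ζ = 0.9493/√(π² + 0.9012) = 0.289.
From t_s ≈ 4/(ζω_n): ω_n = 4/(ζ·t_s) = 4/(0.289·1.90) = 7.28 rad/s.

ω_n ≈ 7.28 rad/s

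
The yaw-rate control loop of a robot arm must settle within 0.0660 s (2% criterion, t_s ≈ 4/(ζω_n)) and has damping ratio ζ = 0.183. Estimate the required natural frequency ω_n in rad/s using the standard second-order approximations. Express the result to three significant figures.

Rearranging t_s ≈ 4/(ζω_n) gives ω_n = 4/(ζ·t_s) = 4/(0.183 × 0.0660) = 331 rad/s.

ω_n ≈ 331 rad/s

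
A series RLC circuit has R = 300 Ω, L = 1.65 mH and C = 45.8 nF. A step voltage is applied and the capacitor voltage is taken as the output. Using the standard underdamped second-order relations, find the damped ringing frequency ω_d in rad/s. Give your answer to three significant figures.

ω_d ≈ 70500 rad/s

For a series RLC circuit (capacitor voltage as output), ω_n = 1/√(LC) = 1/√(1.65 mH · 45.8 nF) = 115000 rad/s.
ζ = (R/2)·√(C/L) = (300/2)·√(45.8 nF/1.65 mH) = 0.790.
ω_d = 115000·√(1 − 0.790²) = 70500 rad/s.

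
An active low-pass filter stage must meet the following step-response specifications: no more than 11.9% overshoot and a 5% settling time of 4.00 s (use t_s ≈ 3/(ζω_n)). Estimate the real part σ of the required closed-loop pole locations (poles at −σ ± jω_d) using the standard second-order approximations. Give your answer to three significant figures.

The settling-time spec alone fixes σ = ζω_n = 3/t_s = 3/4.00 = 0.750.
(Overshoot then fixes ζ = 0.561 and hence ω_d = σ·√(1−ζ²)/ζ = 1.11 rad/s.)

σ ≈ 0.750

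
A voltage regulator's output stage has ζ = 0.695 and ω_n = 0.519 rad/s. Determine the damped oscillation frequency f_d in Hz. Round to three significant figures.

f_d ≈ 0.0594 Hz

ω_d = ω_n√(1−ζ²) = 0.519·√0.517 = 0.373 rad/s.
f_d = ω_d/(2π) = 0.0594 Hz.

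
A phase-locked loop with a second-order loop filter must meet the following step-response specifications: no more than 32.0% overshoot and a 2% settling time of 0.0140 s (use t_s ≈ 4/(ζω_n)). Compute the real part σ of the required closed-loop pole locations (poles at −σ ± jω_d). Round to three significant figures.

σ ≈ 286

The settling-time spec alone fixes σ = ζω_n = 4/t_s = 4/0.0140 = 286.
(Overshoot then fixes ζ = 0.341 and hence ω_d = σ·√(1−ζ²)/ζ = 788 rad/s.)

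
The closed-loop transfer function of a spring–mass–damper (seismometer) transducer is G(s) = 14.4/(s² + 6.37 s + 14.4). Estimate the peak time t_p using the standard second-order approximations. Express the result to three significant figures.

Matching coefficients with s² + 2ζω_n s + ω_n² gives ω_n² = 14.4 ⇒ ω_n = 3.79 rad/s, and ζ = 6.37/(2ω_n) = 0.839.
ω_d = ω_n√(1−ζ²) = 2.06 rad/s. Then t_p = π/ω_d = 1.52 s.

t_p ≈ 1.52 s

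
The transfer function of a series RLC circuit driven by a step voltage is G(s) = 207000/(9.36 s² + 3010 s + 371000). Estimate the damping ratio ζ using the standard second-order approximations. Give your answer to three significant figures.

Dividing through by 9.36: denominator becomes s² + 321.6 s + 39640.
So ω_n = √39640 = 199 rad/s and ζ = 321.6/(2·199) = 0.808.

ζ ≈ 0.808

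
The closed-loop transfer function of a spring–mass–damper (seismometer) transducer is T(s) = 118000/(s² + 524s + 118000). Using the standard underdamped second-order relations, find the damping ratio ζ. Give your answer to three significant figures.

Comparing the denominator to s² + 2ζω_n s + ω_n²: ω_n = √118000 = 344 rad/s, and 2ζω_n = 524 so ζ = 524/(2·344) = 0.763.

ζ ≈ 0.763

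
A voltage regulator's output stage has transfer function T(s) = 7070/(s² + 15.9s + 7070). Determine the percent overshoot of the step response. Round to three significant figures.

%OS ≈ 74.2%

Matching coefficients with s² + 2ζω_n s + ω_n² gives ω_n² = 7070 ⇒ ω_n = 84.1 rad/s, and ζ = 15.9/(2ω_n) = 0.0945.
Overshoot: exp(−π·0.0945/√(1−0.0945²)) = 0.742, i.e. 74.2%.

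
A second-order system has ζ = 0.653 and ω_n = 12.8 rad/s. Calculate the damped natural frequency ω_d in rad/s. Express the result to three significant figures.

ω_d = ω_n√(1−ζ²) = 12.8·√0.574 = 9.69 rad/s.

ω_d ≈ 9.69 rad/s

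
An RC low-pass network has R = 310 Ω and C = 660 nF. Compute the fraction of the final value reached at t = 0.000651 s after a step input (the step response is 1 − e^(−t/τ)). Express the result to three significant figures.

y/y_∞ ≈ 0.958

τ = RC = 310 × 660 nF = 0.000205 s.
y(t)/y_∞ = 1 − e^(−t/τ) = 1 − e^(−0.000651/0.000205) = 1 − e^(−3.18) = 0.958.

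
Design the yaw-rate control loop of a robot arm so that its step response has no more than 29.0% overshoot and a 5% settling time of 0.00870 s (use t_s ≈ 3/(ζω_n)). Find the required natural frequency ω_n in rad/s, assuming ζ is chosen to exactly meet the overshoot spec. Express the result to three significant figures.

From %OS = 100·exp(−πζ/√(1−ζ²)), invert to get ζ = −ln(OS)/√(π² + ln²(OS)) with OS = 0.290.
−ln 0.290 = 1.238, so ζ = 1.238/√(π² + 1.532) = 0.367.
From t_s ≈ 3/(ζω_n): ω_n = 3/(ζ·t_s) = 3/(0.367·0.00870) = 941 rad/s.

ω_n ≈ 941 rad/s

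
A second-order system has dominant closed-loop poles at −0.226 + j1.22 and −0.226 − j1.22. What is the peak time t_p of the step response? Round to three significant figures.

t_p = π/ω_d with ω_d = 1.22 (the imaginary part), so t_p = 2.58 s.

t_p ≈ 2.58 s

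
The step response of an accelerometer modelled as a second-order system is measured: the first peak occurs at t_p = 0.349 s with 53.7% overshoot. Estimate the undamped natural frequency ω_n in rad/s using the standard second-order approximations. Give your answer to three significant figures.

ω_n ≈ 9.18 rad/s

From the overshoot, ζ = −ln(OS)/√(π²+ln²(OS)) = 0.194.
t_p = π/ω_d ⇒ ω_d = 9.00 rad/s; then ω_n = ω_d/√(1−ζ²) = 9.18 rad/s.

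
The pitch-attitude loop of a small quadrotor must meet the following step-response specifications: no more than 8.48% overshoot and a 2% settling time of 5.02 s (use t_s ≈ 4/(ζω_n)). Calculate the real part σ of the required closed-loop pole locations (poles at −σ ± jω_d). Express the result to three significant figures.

σ ≈ 0.797

The settling-time spec alone fixes σ = ζω_n = 4/t_s = 4/5.02 = 0.797.
(Overshoot then fixes ζ = 0.618 and hence ω_d = σ·√(1−ζ²)/ζ = 1.01 rad/s.)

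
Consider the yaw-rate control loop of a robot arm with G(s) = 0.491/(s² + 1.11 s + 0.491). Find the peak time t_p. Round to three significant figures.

Comparing the denominator to s² + 2ζω_n s + ω_n²: ω_n = √0.491 = 0.701 rad/s, and 2ζω_n = 1.11 so ζ = 1.11/(2·0.701) = 0.792.
ω_d = ω_n√(1−ζ²) = 0.428 rad/s. Then t_p = π/ω_d = 7.34 s.

t_p ≈ 7.34 s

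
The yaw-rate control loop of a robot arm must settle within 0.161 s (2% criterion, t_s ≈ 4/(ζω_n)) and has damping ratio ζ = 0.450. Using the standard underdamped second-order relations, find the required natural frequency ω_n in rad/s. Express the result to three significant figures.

ω_n ≈ 55.2 rad/s

Rearranging t_s ≈ 4/(ζω_n) gives ω_n = 4/(ζ·t_s) = 4/(0.450 × 0.161) = 55.2 rad/s.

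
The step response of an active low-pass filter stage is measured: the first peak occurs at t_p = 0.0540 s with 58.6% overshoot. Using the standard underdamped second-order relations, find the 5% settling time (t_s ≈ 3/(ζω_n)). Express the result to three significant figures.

t_s ≈ 0.303 s

From the overshoot, ζ = −ln(OS)/√(π²+ln²(OS)) = 0.168.
t_p = π/ω_d ⇒ ω_d = 58.2 rad/s; then ω_n = ω_d/√(1−ζ²) = 59.0 rad/s.
t_s ≈ 3/(ζω_n) = 3/(0.168·59.0) = 0.303 s.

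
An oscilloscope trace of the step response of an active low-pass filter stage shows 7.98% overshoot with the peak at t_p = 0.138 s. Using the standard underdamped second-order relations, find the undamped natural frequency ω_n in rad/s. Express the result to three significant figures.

ω_n ≈ 29.2 rad/s

From the overshoot, ζ = −ln(OS)/√(π²+ln²(OS)) = 0.627.
t_p = π/ω_d ⇒ ω_d = 22.8 rad/s; then ω_n = ω_d/√(1−ζ²) = 29.2 rad/s.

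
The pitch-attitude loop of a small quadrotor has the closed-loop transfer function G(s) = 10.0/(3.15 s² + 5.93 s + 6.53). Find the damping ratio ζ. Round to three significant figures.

Dividing through by 3.15: denominator becomes s² + 1.883 s + 2.073.
So ω_n = √2.073 = 1.44 rad/s and ζ = 1.883/(2·1.44) = 0.654.

ζ ≈ 0.654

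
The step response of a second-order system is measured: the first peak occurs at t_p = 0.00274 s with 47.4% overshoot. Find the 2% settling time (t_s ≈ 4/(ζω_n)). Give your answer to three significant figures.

From the overshoot, ζ = −ln(OS)/√(π²+ln²(OS)) = 0.231.
t_p = π/ω_d ⇒ ω_d = 1150 rad/s; then ω_n = ω_d/√(1−ζ²) = 1180 rad/s.
t_s ≈ 4/(ζω_n) = 4/(0.231·1180) = 0.0147 s.

t_s ≈ 0.0147 s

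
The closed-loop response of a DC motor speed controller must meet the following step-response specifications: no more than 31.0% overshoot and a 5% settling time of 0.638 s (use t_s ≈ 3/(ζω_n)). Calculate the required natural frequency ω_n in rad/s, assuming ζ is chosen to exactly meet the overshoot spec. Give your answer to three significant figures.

ω_n ≈ 13.5 rad/s

Inverting the overshoot relation: ζ = |ln 0.310|/√(π² + ln²0.310) = 0.349.
From t_s ≈ 3/(ζω_n): ω_n = 3/(ζ·t_s) = 3/(0.349·0.638) = 13.5 rad/s.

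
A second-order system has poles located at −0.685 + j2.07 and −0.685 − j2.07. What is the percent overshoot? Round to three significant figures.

The poles are at −σ ± jω_d with σ = 0.685 and ω_d = 2.07, so ω_n = √(σ²+ω_d²) = 2.18 rad/s and ζ = σ/ω_n = 0.314.
%OS = 100·exp(−πζ/√(1−ζ²)) = 35.4%.

%OS ≈ 35.4%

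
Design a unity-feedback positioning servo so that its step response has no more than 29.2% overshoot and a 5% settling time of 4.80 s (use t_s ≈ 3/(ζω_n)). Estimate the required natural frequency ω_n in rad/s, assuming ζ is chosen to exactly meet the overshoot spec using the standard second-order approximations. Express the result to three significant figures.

ω_n ≈ 1.71 rad/s

Inverting the overshoot relation: ζ = |ln 0.292|/√(π² + ln²0.292) = 0.365.
From t_s ≈ 3/(ζω_n): ω_n = 3/(ζ·t_s) = 3/(0.365·4.80) = 1.71 rad/s.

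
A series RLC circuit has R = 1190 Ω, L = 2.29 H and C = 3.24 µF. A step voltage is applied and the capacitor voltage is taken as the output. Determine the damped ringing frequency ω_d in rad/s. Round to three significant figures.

ω_d ≈ 259 rad/s

For a series RLC circuit (capacitor voltage as output), ω_n = 1/√(LC) = 1/√(2.29 H · 3.24 µF) = 367 rad/s.
ζ = (R/2)·√(C/L) = (1190/2)·√(3.24 µF/2.29 H) = 0.708.
ω_d = ω_n√(1−ζ²) = 259 rad/s.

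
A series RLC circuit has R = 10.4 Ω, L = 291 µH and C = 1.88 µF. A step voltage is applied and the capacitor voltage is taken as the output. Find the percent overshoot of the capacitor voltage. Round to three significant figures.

%OS ≈ 23.6%

For a series RLC circuit (capacitor voltage as output), ω_n = 1/√(LC) = 1/√(291 µH · 1.88 µF) = 42800 rad/s.
ζ = (R/2)·√(C/L) = (10.4/2)·√(1.88 µF/291 µH) = 0.418.
%OS = 100 e^{−πζ/√(1−ζ²)} with ζ = 0.418 gives 23.6%.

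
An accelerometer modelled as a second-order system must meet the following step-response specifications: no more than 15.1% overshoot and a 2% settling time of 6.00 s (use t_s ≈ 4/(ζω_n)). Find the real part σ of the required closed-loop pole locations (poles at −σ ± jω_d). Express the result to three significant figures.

σ ≈ 0.667

The settling-time spec alone fixes σ = ζω_n = 4/t_s = 4/6.00 = 0.667.
(Overshoot then fixes ζ = 0.516 and hence ω_d = σ·√(1−ζ²)/ζ = 1.11 rad/s.)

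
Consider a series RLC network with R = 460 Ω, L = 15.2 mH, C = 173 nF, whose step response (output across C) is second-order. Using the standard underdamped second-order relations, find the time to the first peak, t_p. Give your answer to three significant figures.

For a series RLC circuit (capacitor voltage as output), ω_n = 1/√(LC) = 1/√(15.2 mH · 173 nF) = 19500 rad/s.
ζ = (R/2)·√(C/L) = (460/2)·√(173 nF/15.2 mH) = 0.776.
ω_d = 19500·√(1 − 0.776²) = 12300 rad/s. t_p = π/ω_d = 0.000255 s.

t_p ≈ 0.000255 s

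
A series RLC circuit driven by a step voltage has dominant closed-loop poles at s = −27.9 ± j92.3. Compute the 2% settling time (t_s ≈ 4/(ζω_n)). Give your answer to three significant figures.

For poles at −σ ± jω_d, ζω_n = σ = 27.9, so t_s ≈ 4/σ = 0.143 s.

t_s ≈ 0.143 s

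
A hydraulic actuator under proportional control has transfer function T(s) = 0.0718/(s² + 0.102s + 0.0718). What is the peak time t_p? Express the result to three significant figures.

t_p ≈ 11.9 s

Comparing the denominator to s² + 2ζω_n s + ω_n²: ω_n = √0.0718 = 0.268 rad/s, and 2ζω_n = 0.102 so ζ = 0.102/(2·0.268) = 0.190.
ω_d = 0.268·√(1 − 0.190²) = 0.263 rad/s. Then t_p = π/ω_d = 11.9 s.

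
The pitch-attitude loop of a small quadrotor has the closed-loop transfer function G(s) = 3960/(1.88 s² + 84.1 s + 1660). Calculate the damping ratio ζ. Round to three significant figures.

ζ ≈ 0.753

Dividing through by 1.88: denominator becomes s² + 44.73 s + 883.0.
So ω_n = √883.0 = 29.7 rad/s and ζ = 44.73/(2·29.7) = 0.753.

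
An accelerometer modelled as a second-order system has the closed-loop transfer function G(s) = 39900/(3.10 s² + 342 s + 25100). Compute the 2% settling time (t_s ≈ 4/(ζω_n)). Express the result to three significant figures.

Dividing through by 3.10: denominator becomes s² + 110.3 s + 8097.
So ω_n = √8097 = 90.0 rad/s and ζ = 110.3/(2·90.0) = 0.613.
t_s ≈ 4/(ζω_n) = 0.0725 s.

t_s ≈ 0.0725 s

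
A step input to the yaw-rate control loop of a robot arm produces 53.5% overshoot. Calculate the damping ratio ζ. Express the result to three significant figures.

From %OS = 100·exp(−πζ/√(1−ζ²)), invert to get ζ = −ln(OS)/√(π² + ln²(OS)) with OS = 0.535.
−ln 0.535 = 0.6255, so ζ = 0.6255/√(π² + 0.3912) = 0.195.

ζ ≈ 0.195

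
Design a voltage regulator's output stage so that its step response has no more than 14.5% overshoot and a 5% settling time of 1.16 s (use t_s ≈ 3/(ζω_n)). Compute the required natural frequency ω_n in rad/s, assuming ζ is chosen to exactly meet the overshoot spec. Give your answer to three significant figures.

ζ = −ln(OS)/√(π² + (ln OS)²). With OS = 0.145, ln OS = −1.931 and ζ = 1.931/3.688 = 0.524.
From t_s ≈ 3/(ζω_n): ω_n = 3/(ζ·t_s) = 3/(0.524·1.16) = 4.94 rad/s.

ω_n ≈ 4.94 rad/s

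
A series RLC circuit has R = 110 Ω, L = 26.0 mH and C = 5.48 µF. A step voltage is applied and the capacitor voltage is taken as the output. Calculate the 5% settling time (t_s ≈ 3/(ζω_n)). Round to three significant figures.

t_s ≈ 0.00142 s

For a series RLC circuit (capacitor voltage as output), ω_n = 1/√(LC) = 1/√(26.0 mH · 5.48 µF) = 2650 rad/s.
ζ = (R/2)·√(C/L) = (110/2)·√(5.48 µF/26.0 mH) = 0.798.
t_s ≈ 3/(ζω_n) = 0.00142 s.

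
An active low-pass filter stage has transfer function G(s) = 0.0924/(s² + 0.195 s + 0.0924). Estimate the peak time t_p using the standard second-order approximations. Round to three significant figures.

t_p ≈ 10.9 s

Comparing the denominator to s² + 2ζω_n s + ω_n²: ω_n = √0.0924 = 0.304 rad/s, and 2ζω_n = 0.195 so ζ = 0.195/(2·0.304) = 0.321.
ω_d = 0.304·√(1 − 0.321²) = 0.288 rad/s. Then t_p = π/ω_d = 10.9 s.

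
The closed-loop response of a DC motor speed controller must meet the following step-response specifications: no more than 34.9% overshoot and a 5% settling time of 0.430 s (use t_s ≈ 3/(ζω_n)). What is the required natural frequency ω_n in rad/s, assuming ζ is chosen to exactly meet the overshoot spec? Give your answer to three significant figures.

From %OS = 100·exp(−πζ/√(1−ζ²)), invert to get ζ = −ln(OS)/√(π² + ln²(OS)) with OS = 0.349.
−ln 0.349 = 1.053, so ζ = 1.053/√(π² + 1.108) = 0.318.
Then ω_n = 3/(ζ t_s) = 3/(0.318 × 0.430) = 22.0 rad/s.

ω_n ≈ 22.0 rad/s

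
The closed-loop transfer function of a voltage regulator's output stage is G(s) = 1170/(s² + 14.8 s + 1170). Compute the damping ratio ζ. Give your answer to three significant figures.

ω_n = √1170 = 34.2 rad/s; ζ = 14.8/(2·34.2) = 0.216.

ζ ≈ 0.216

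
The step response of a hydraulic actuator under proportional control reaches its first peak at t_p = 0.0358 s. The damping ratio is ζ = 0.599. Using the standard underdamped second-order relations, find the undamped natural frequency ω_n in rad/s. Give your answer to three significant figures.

ω_n ≈ 110 rad/s

Peak time t_p = π/ω_d, so ω_d = π/t_p = π/0.0358 = 87.8 rad/s.
ω_n = ω_d/√(1−ζ²) = 87.8/√0.641 = 110 rad/s.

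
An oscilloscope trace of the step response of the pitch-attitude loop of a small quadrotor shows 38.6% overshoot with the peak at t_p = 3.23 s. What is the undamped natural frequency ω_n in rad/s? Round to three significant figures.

ω_n ≈ 1.02 rad/s

From the overshoot, ζ = −ln(OS)/√(π²+ln²(OS)) = 0.290.
t_p = π/ω_d ⇒ ω_d = 0.973 rad/s; then ω_n = ω_d/√(1−ζ²) = 1.02 rad/s.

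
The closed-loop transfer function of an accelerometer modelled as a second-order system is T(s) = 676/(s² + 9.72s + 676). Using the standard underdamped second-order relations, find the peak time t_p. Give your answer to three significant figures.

t_p ≈ 0.123 s

ω_n = √676 = 26.0 rad/s; ζ = 9.72/(2·26.0) = 0.187.
ω_d = ω_n√(1−ζ²) = 25.5 rad/s. Then t_p = π/ω_d = 0.123 s.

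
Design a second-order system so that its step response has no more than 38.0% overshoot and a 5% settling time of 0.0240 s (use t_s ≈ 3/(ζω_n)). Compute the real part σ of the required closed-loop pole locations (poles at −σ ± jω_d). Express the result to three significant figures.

The settling-time spec alone fixes σ = ζω_n = 3/t_s = 3/0.0240 = 125.
(Overshoot then fixes ζ = 0.294 and hence ω_d = σ·√(1−ζ²)/ζ = 406 rad/s.)

σ ≈ 125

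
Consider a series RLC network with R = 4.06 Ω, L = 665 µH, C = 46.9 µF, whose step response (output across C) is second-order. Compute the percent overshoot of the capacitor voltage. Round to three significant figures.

%OS ≈ 13.4%

For a series RLC circuit (capacitor voltage as output), ω_n = 1/√(LC) = 1/√(665 µH · 46.9 µF) = 5660 rad/s.
ζ = (R/2)·√(C/L) = (4.06/2)·√(46.9 µF/665 µH) = 0.539.
Overshoot: exp(−π·0.539/√(1−0.539²)) = 0.134, i.e. 13.4%.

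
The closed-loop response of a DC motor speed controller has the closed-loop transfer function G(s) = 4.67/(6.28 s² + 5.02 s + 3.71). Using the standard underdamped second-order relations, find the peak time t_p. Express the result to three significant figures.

t_p ≈ 4.79 s

Dividing through by 6.28: denominator becomes s² + 0.7994 s + 0.5908.
So ω_n = √0.5908 = 0.769 rad/s and ζ = 0.7994/(2·0.769) = 0.520.
ω_d = ω_n√(1−ζ²) = 0.657 rad/s. t_p = π/ω_d = 4.79 s.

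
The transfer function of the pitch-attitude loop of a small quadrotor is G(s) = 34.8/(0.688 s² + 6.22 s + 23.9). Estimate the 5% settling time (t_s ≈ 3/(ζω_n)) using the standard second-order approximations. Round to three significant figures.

Dividing through by 0.688: denominator becomes s² + 9.041 s + 34.74.
So ω_n = √34.74 = 5.89 rad/s and ζ = 9.041/(2·5.89) = 0.767.
t_s ≈ 3/(ζω_n) = 0.664 s.

t_s ≈ 0.664 s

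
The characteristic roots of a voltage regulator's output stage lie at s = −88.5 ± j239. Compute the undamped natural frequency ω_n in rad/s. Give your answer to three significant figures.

|pole| = ω_n = √(88.5² + 239²) = 255 rad/s; ζ = cos θ = σ/ω_n = 0.347.

ω_n ≈ 255 rad/s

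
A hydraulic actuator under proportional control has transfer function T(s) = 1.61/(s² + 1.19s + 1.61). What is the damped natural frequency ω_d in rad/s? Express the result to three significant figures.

Comparing the denominator to s² + 2ζω_n s + ω_n²: ω_n = √1.61 = 1.27 rad/s, and 2ζω_n = 1.19 so ζ = 1.19/(2·1.27) = 0.469.
The damped frequency ω_d = ω_n√(1−ζ²) = 1.12 rad/s.

ω_d ≈ 1.12 rad/s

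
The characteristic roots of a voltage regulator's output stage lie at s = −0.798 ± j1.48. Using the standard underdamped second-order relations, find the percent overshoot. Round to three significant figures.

%OS ≈ 18.4%

With σ = 0.798, ω_d = 1.48: ω_n = √(σ²+ω_d²) = 1.68 rad/s, ζ = σ/ω_n = 0.475.
Overshoot: exp(−π·0.475/√(1−0.475²)) = 0.184, i.e. 18.4%.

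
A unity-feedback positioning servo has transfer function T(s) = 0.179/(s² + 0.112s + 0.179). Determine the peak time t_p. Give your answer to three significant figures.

t_p ≈ 7.49 s

Comparing the denominator to s² + 2ζω_n s + ω_n²: ω_n = √0.179 = 0.423 rad/s, and 2ζω_n = 0.112 so ζ = 0.112/(2·0.423) = 0.132.
ω_d = 0.423·√(1 − 0.132²) = 0.419 rad/s. Then t_p = π/ω_d = 7.49 s.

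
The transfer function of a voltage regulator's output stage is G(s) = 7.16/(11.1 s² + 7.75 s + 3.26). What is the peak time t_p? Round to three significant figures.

Dividing through by 11.1: denominator becomes s² + 0.6982 s + 0.2937.
So ω_n = √0.2937 = 0.542 rad/s and ζ = 0.6982/(2·0.542) = 0.644.
ω_d = ω_n√(1−ζ²) = 0.415 rad/s. t_p = π/ω_d = 7.58 s.

t_p ≈ 7.58 s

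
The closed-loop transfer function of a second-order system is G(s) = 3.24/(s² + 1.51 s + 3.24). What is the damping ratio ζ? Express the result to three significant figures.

ζ ≈ 0.419

Matching coefficients with s² + 2ζω_n s + ω_n² gives ω_n² = 3.24 ⇒ ω_n = 1.80 rad/s, and ζ = 1.51/(2ω_n) = 0.419.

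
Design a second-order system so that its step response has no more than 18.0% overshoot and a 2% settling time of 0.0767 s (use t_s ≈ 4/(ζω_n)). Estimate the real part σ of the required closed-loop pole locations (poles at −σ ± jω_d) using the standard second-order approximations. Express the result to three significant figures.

The settling-time spec alone fixes σ = ζω_n = 4/t_s = 4/0.0767 = 52.2.
(Overshoot then fixes ζ = 0.479 and hence ω_d = σ·√(1−ζ²)/ζ = 95.5 rad/s.)

σ ≈ 52.2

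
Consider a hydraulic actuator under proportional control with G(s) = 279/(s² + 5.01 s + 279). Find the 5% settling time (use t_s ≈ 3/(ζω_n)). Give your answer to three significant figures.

ω_n = √279 = 16.7 rad/s; ζ = 5.01/(2·16.7) = 0.150.
t_s ≈ 3/(ζω_n) = 3/(0.150·16.7) = 1.20 s.

t_s ≈ 1.20 s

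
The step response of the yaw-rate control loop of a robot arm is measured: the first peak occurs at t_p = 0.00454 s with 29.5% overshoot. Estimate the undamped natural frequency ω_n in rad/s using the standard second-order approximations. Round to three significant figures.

ω_n ≈ 742 rad/s

From the overshoot, ζ = −ln(OS)/√(π²+ln²(OS)) = 0.362.
t_p = π/ω_d ⇒ ω_d = 692 rad/s; then ω_n = ω_d/√(1−ζ²) = 742 rad/s.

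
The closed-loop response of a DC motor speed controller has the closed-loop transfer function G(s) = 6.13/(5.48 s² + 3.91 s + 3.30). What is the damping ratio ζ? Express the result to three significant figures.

ζ ≈ 0.460

Dividing through by 5.48: denominator becomes s² + 0.7135 s + 0.6022.
So ω_n = √0.6022 = 0.776 rad/s and ζ = 0.7135/(2·0.776) = 0.460.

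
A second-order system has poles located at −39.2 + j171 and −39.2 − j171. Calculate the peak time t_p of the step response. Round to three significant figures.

t_p ≈ 0.0184 s

t_p = π/ω_d with ω_d = 171 (the imaginary part), so t_p = 0.0184 s.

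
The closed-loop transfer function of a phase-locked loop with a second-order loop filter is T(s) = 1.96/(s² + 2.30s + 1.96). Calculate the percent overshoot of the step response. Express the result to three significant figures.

Matching coefficients with s² + 2ζω_n s + ω_n² gives ω_n² = 1.96 ⇒ ω_n = 1.40 rad/s, and ζ = 2.30/(2ω_n) = 0.821.
%OS = 100 e^{−πζ/√(1−ζ²)} with ζ = 0.821 gives 1.08%.

%OS ≈ 1.08%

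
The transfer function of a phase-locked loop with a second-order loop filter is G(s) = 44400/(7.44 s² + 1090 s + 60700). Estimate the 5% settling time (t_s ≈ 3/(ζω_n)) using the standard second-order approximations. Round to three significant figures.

Dividing through by 7.44: denominator becomes s² + 146.5 s + 8159.
So ω_n = √8159 = 90.3 rad/s and ζ = 146.5/(2·90.3) = 0.811.
t_s ≈ 3/(ζω_n) = 0.0410 s.

t_s ≈ 0.0410 s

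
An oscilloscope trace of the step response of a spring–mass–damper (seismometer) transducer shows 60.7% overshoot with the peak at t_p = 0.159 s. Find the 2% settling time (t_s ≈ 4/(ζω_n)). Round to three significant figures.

The overshoot fixes ζ = −ln(OS)/√(π²+ln²(OS)) = 0.157.
t_p = π/ω_d ⇒ ω_d = 19.8 rad/s; then ω_n = ω_d/√(1−ζ²) = 20.0 rad/s.
t_s ≈ 4/(ζω_n) = 4/(0.157·20.0) = 1.27 s.

t_s ≈ 1.27 s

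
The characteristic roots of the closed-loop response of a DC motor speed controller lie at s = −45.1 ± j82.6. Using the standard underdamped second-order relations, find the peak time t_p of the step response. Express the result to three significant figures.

t_p ≈ 0.0380 s

t_p = π/ω_d with ω_d = 82.6 (the imaginary part), so t_p = 0.0380 s.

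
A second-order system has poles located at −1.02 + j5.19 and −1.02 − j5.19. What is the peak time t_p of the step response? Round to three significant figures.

t_p = π/ω_d with ω_d = 5.19 (the imaginary part), so t_p = 0.605 s.

t_p ≈ 0.605 s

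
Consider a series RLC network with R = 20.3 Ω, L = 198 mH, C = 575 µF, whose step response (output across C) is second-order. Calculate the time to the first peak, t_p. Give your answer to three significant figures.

For a series RLC circuit (capacitor voltage as output), ω_n = 1/√(LC) = 1/√(198 mH · 575 µF) = 93.7 rad/s.
ζ = (R/2)·√(C/L) = (20.3/2)·√(575 µF/198 mH) = 0.547.
ω_d = ω_n√(1−ζ²) = 78.5 rad/s. t_p = π/ω_d = 0.0400 s.

t_p ≈ 0.0400 s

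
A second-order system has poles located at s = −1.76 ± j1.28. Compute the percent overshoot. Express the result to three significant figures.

The poles are at −σ ± jω_d with σ = 1.76 and ω_d = 1.28, so ω_n = √(σ²+ω_d²) = 2.18 rad/s and ζ = σ/ω_n = 0.809.
%OS = 100·exp(−πζ/√(1−ζ²)) = 1.33%.

%OS ≈ 1.33%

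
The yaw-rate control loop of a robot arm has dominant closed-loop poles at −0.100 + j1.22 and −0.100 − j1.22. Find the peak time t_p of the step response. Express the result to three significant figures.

t_p ≈ 2.58 s

t_p = π/ω_d with ω_d = 1.22 (the imaginary part), so t_p = 2.58 s.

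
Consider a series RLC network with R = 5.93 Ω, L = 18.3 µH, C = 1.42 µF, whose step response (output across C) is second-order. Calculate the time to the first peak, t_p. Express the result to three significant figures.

For a series RLC circuit (capacitor voltage as output), ω_n = 1/√(LC) = 1/√(18.3 µH · 1.42 µF) = 196000 rad/s.
ζ = (R/2)·√(C/L) = (5.93/2)·√(1.42 µF/18.3 µH) = 0.826.
ω_d = ω_n√(1−ζ²) = 111000 rad/s. t_p = π/ω_d = 0.0000284 s.

t_p ≈ 0.0000284 s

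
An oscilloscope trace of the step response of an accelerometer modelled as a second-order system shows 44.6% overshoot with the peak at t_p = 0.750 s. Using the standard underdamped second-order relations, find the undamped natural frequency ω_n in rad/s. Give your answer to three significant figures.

ω_n ≈ 4.32 rad/s

The overshoot fixes ζ = −ln(OS)/√(π²+ln²(OS)) = 0.249.
From t_p = π/ω_d, ω_d = π/0.750 = 4.19 rad/s, so ω_n = ω_d/√(1−ζ²) = 4.32 rad/s.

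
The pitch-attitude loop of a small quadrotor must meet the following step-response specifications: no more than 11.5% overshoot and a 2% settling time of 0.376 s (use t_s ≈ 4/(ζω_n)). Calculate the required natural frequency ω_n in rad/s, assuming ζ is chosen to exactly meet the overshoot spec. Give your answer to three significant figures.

ω_n ≈ 18.8 rad/s

Inverting the overshoot relation: ζ = |ln 0.115|/√(π² + ln²0.115) = 0.567.
Then ω_n = 4/(ζ t_s) = 4/(0.567 × 0.376) = 18.8 rad/s.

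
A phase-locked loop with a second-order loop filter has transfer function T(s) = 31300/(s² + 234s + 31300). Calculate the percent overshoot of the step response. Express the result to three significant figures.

%OS ≈ 6.27%

ω_n = √31300 = 177 rad/s; ζ = 234/(2·177) = 0.661.
Overshoot: exp(−π·0.661/√(1−0.661²)) = 0.0627, i.e. 6.27%.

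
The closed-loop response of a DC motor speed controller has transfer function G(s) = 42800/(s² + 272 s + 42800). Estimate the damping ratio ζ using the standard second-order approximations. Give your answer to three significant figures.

Comparing the denominator to s² + 2ζω_n s + ω_n²: ω_n = √42800 = 207 rad/s, and 2ζω_n = 272 so ζ = 272/(2·207) = 0.657.

ζ ≈ 0.657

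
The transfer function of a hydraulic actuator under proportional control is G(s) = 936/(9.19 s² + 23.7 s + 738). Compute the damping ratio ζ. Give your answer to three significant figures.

ζ ≈ 0.144

Dividing through by 9.19: denominator becomes s² + 2.579 s + 80.30.
So ω_n = √80.30 = 8.96 rad/s and ζ = 2.579/(2·8.96) = 0.144.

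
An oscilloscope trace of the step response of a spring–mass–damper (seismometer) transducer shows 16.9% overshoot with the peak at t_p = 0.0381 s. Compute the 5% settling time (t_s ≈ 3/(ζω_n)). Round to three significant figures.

From the overshoot, ζ = −ln(OS)/√(π²+ln²(OS)) = 0.493.
t_p = π/ω_d ⇒ ω_d = 82.5 rad/s; then ω_n = ω_d/√(1−ζ²) = 94.7 rad/s.
t_s ≈ 3/(ζω_n) = 3/(0.493·94.7) = 0.0643 s.

t_s ≈ 0.0643 s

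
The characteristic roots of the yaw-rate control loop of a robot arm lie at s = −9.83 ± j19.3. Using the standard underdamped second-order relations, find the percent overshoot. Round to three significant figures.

%OS ≈ 20.2%

The poles are at −σ ± jω_d with σ = 9.83 and ω_d = 19.3, so ω_n = √(σ²+ω_d²) = 21.7 rad/s and ζ = σ/ω_n = 0.454.
Overshoot: exp(−π·0.454/√(1−0.454²)) = 0.202, i.e. 20.2%.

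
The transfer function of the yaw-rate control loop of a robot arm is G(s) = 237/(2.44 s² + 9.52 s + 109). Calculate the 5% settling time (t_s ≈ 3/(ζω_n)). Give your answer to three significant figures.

t_s ≈ 1.54 s

Dividing through by 2.44: denominator becomes s² + 3.902 s + 44.67.
So ω_n = √44.67 = 6.68 rad/s and ζ = 3.902/(2·6.68) = 0.292.
t_s ≈ 3/(ζω_n) = 1.54 s.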